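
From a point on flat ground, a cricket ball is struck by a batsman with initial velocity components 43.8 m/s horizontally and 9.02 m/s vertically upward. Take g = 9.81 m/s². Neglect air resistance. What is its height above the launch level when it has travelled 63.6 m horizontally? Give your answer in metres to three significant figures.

2.76 m

At x = 63.6 m, t = x/vₓ = 63.6/43.80 = 1.452 s.
Height: y = v_y0 t − ½ g t² = 9.020 × 1.452 − 4.905 × 1.452² = 13.10 − 10.34 = 2.756 m.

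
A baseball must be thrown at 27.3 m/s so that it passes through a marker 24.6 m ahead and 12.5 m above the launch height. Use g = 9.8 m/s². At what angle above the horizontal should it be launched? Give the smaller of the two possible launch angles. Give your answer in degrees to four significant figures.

Trajectory: y = x tanθ − g x² (1 + tan²θ)/(2v₀²). With x = 24.6, y = 12.5, v₀ = 27.3, g = 9.80:
3.979 tan²θ − 24.6 tanθ + (16.48) = 0.
tanθ = [24.6 ± √(24.6² − 4 × 3.979 × (16.48))] / (2 × 3.979) = (24.6 ± 18.52) / 7.957, giving tanθ = 0.7644 or 5.419.
θ = 37.39° or 79.54°; the smaller is 37.39°.

37.39°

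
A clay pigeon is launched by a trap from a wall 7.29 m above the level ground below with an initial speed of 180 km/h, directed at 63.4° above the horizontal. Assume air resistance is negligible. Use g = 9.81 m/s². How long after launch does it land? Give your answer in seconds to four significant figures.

9.275 s

Convert: 180 km/h = 180/3.6 = 50.00 m/s.
Resolve: vₓ = 50.00 cos 63.4° = 22.39 m/s and v_y0 = 50.00 sin 63.4° = 44.71 m/s.
Vertical motion (up positive, ground at y = 0): 4.905 t² − (44.71) t − 7.29 = 0, so t = (44.71 + √(44.71² + 2·9.81·7.29)) / 9.81 = (44.71 + 46.28) / 9.81 = 9.275 s.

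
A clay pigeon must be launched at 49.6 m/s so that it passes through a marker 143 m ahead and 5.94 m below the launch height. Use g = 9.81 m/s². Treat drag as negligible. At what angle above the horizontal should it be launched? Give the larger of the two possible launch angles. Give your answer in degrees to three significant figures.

Trajectory: y = x tanθ − g x² (1 + tan²θ)/(2v₀²). With x = 143, y = −5.94, v₀ = 49.6, g = 9.81:
40.77 tan²θ − 143 tanθ + (34.83) = 0.
tanθ = [143 ± √(143² − 4 × 40.77 × (34.83))] / (2 × 40.77) = (143 ± 121.5) / 81.54, giving tanθ = 0.2633 or 3.244.
θ = 14.75° or 72.87°; the larger is 72.87°.

72.9°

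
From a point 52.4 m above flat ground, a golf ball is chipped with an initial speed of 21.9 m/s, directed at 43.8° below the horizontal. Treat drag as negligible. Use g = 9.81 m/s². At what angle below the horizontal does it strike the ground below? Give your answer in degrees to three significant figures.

vₓ = 21.90 cos 43.8° = 15.81 m/s; v_y0 = −15.16 m/s (downward).
The projectile lands when y = 52.4 + (−15.16) t − ½·9.81·t² = 0. Positive root: t = (−15.16 + √(15.16² + 2·9.81·52.4)) / 9.81 = (−15.16 + 35.47) / 9.81 = 2.070 s.
At impact: v_y = v_y0 − g t = −35.47 m/s; vₓ = 15.81 m/s.
Angle below horizontal: arctan(|v_y|/vₓ) = arctan(35.47/15.81) = 65.98°.

66.0°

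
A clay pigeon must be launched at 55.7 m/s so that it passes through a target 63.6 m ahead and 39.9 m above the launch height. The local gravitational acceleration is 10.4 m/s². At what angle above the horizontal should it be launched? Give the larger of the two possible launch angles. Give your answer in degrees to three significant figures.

Trajectory: y = x tanθ − g x² (1 + tan²θ)/(2v₀²). With x = 63.6, y = 39.9, v₀ = 55.7, g = 10.4:
6.780 tan²θ − 63.6 tanθ + (46.68) = 0.
tanθ = [63.6 ± √(63.6² − 4 × 6.780 × (46.68))] / (2 × 6.780) = (63.6 ± 52.72) / 13.56, giving tanθ = 0.8026 or 8.578.
θ = 38.75° or 83.35°; the larger is 83.35°.

83.4°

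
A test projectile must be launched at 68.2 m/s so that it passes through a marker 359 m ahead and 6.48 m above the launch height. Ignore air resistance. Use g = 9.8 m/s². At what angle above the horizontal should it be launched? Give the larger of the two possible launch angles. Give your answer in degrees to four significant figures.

Trajectory: y = x tanθ − g x² (1 + tan²θ)/(2v₀²). With x = 359, y = 6.48, v₀ = 68.2, g = 9.80:
135.8 tan²θ − 359 tanθ + (142.3) = 0.
tanθ = [359 ± √(359² − 4 × 135.8 × (142.3))] / (2 × 135.8) = (359 ± 227.2) / 271.5, giving tanθ = 0.4853 or 2.159.
θ = 25.89° or 65.15°; the larger is 65.15°.

65.15°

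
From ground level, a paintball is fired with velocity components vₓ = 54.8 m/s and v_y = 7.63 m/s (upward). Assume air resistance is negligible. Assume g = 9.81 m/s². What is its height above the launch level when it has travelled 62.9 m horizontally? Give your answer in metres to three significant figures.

x = vₓ t ⇒ t = 62.9/54.80 = 1.148 s.
Height: y = v_y0 t − ½ g t² = 7.630 × 1.148 − 4.905 × 1.148² = 8.758 − 6.462 = 2.296 m.

2.30 m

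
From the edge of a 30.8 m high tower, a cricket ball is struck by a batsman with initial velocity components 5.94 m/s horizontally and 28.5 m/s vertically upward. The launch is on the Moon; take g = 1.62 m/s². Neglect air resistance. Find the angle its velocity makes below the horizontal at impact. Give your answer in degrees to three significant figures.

With up positive and y = 0 at the ground: y(t) = 30.8 + (28.50) t − 0.8100 t². Setting y = 0 and taking the positive root: t = [28.50 + √(28.50² + 2·1.62·30.8)] / 1.62 = (28.50 + 30.20) / 1.62 = 36.23 s.
At impact: v_y = v_y0 − g t = −30.20 m/s; vₓ = 5.940 m/s.
Angle below horizontal: arctan(|v_y|/vₓ) = arctan(30.20/5.940) = 78.87°.

78.9°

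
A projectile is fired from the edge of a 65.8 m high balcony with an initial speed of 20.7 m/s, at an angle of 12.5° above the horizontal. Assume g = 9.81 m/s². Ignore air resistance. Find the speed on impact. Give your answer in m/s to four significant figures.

41.47 m/s

Components: vₓ = 20.70 cos 12.5° = 20.21 m/s, v_y0 = 20.70 sin 12.5° = 4.480 m/s.
With up positive and y = 0 at the ground: y(t) = 65.8 + (4.480) t − 4.905 t². Setting y = 0 and taking the positive root: t = [4.480 + √(4.480² + 2·9.81·65.8)] / 9.81 = (4.480 + 36.21) / 9.81 = 4.148 s.
Vertical velocity at impact: v_y = v_y0 − g t = 4.480 − 9.81 × 4.148 = −36.21 m/s.
Speed: |v| = √(vₓ² + v_y²) = √(20.21² + 36.21²) = 41.47 m/s.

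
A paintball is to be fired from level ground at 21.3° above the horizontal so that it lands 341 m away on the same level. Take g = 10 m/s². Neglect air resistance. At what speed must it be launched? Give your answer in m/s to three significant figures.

71.0 m/s

From R = (v₀² / g) sin 2θ: v₀ = √(gR / sin 2θ).
v₀ = √(10.0 × 341 / sin 42.60°) = √(3410 / 0.6769) = √5037.9 = 70.98 m/s.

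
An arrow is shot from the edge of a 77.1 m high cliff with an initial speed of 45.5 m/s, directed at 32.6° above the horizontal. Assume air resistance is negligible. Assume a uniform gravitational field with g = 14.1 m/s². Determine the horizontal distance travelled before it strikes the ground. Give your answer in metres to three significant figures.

Resolve: vₓ = 45.50 cos 32.6° = 38.33 m/s and v_y0 = 45.50 sin 32.6° = 24.51 m/s.
The projectile lands when y = 77.1 + (24.51) t − ½·14.1·t² = 0. Positive root: t = (24.51 + √(24.51² + 2·14.1·77.1)) / 14.1 = (24.51 + 52.68) / 14.1 = 5.475 s.
Horizontal distance: R = vₓ t = 38.33 × 5.475 = 209.9 m.

210 m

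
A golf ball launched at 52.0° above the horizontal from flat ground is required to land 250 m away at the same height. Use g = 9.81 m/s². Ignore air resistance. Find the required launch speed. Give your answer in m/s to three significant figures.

50.3 m/s

From R = (v₀² / g) sin 2θ: v₀ = √(gR / sin 2θ).
v₀ = √(9.81 × 250 / sin 104.0°) = √(2452 / 0.9703) = √2527.6 = 50.28 m/s.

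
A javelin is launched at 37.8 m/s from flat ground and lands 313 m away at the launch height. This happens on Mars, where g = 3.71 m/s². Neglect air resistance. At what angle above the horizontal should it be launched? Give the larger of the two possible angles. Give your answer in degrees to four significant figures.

R = v₀² sin 2θ / g gives sin 2θ = gR/v₀² = 3.71·313/37.8² = 0.8127.
2θ = 54.36° or 180° − 54.36° = 125.6°, so θ = 27.18° or 62.82°.
The larger angle is 62.82°.

62.82°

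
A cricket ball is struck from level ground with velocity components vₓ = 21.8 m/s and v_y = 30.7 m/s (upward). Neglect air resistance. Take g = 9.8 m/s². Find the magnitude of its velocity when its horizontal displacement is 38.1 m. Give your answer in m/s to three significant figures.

Time to reach x = 38.1 m: t = x/vₓ = 38.1/21.80 = 1.748 s.
Vertical velocity there: v_y = v_y0 − g t = 30.70 − 9.80 × 1.748 = 13.57 m/s.
Speed: √(vₓ² + v_y²) = √(21.80² + 13.57²) = 25.68 m/s.

25.7 m/s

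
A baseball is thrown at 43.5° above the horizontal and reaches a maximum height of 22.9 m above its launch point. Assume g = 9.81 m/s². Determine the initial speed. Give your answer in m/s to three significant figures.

At the peak v_y = 0, so v_y0 = √(2gH) = √(2 × 9.81 × 22.9) = 21.20 m/s.
v_y0 = v₀ sin θ ⇒ v₀ = 21.20 / sin 43.5° = 30.79 m/s.

30.8 m/s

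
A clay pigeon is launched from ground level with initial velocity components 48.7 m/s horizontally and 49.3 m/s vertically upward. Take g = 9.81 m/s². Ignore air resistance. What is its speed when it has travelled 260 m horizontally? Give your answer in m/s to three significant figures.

Time to reach x = 260 m: t = x/vₓ = 260/48.70 = 5.339 s.
Vertical velocity there: v_y = v_y0 − g t = 49.30 − 9.81 × 5.339 = −3.074 m/s.
Speed: √(vₓ² + v_y²) = √(48.70² + 3.074²) = 48.80 m/s.

48.8 m/s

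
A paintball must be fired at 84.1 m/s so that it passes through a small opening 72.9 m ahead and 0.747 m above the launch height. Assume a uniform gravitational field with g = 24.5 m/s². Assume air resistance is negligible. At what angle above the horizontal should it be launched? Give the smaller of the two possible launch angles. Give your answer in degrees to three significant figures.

Trajectory: y = x tanθ − g x² (1 + tan²θ)/(2v₀²). With x = 72.9, y = 0.747, v₀ = 84.1, g = 24.5:
9.204 tan²θ − 72.9 tanθ + (9.951) = 0.
tanθ = [72.9 ± √(72.9² − 4 × 9.204 × (9.951))] / (2 × 9.204) = (72.9 ± 70.34) / 18.41, giving tanθ = 0.1389 or 7.781.
θ = 7.910° or 82.68°; the smaller is 7.910°.

7.91°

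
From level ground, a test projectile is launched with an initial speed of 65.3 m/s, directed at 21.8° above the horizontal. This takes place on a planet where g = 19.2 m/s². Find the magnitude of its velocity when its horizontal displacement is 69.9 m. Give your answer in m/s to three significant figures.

60.7 m/s

Resolve: vₓ = 65.30 cos 21.8° = 60.63 m/s and v_y0 = 65.30 sin 21.8° = 24.25 m/s.
At x = 69.9 m, t = x/vₓ = 69.9/60.63 = 1.153 s.
Vertical velocity there: v_y = v_y0 − g t = 24.25 − 19.2 × 1.153 = 2.115 m/s.
Speed: √(vₓ² + v_y²) = √(60.63² + 2.115²) = 60.67 m/s.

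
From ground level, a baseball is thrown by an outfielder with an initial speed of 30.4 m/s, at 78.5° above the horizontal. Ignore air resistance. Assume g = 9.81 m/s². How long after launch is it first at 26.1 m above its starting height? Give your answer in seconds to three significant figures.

Horizontal component vₓ = 30.40 cos 78.5° = 6.061 m/s; vertical v_y0 = 30.40 sin 78.5° = 29.79 m/s.
Set y = v_y0 t − ½ g t² = 26.1: 4.905 t² − 29.79 t + 26.1 = 0.
t = [29.79 ± √(29.79² − 2·9.81·26.1)] / 9.81 = (29.79 ± 19.37) / 9.81, so t = 1.062 s or t = 5.012 s.
The first (ascending) time is 1.062 s.

1.06 s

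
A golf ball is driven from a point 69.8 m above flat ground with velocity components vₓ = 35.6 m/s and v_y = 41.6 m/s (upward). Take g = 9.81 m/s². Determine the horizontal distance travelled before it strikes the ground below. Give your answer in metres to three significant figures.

353 m

With up positive and y = 0 at the ground: y(t) = 69.8 + (41.60) t − 4.905 t². Setting y = 0 and taking the positive root: t = [41.60 + √(41.60² + 2·9.81·69.8)] / 9.81 = (41.60 + 55.68) / 9.81 = 9.916 s.
Horizontal distance: R = vₓ t = 35.60 × 9.916 = 353.0 m.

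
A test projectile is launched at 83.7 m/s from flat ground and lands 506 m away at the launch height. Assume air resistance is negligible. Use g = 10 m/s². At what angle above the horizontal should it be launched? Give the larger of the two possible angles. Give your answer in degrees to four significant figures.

66.88°

Level-ground range R = v₀² sin(2θ)/g ⇒ sin(2θ) = gR/v₀² = 10.0 × 506 / 83.7² = 0.7223.
2θ = 46.24° or 180° − 46.24° = 133.8°, so θ = 23.12° or 66.88°.
The larger angle is 66.88°.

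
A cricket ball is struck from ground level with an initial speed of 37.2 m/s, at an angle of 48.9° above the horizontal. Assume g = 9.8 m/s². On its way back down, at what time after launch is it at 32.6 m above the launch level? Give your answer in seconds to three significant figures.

4.10 s

Resolve: vₓ = 37.20 cos 48.9° = 24.45 m/s and v_y0 = 37.20 sin 48.9° = 28.03 m/s.
Height y(t) = 28.03 t − 4.900 t² = 32.6 gives 4.900 t² − 28.03 t + 32.6 = 0.
t = [28.03 ± √(28.03² − 2·9.80·32.6)] / 9.80 = (28.03 ± 12.12) / 9.80, so t = 1.624 s or t = 4.097 s.
The descending-branch root is 4.097 s.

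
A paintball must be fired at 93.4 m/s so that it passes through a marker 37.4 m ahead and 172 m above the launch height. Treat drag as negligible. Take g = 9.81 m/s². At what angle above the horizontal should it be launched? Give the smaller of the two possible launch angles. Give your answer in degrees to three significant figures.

79.1°

Trajectory: y = x tanθ − g x² (1 + tan²θ)/(2v₀²). With x = 37.4, y = 172, v₀ = 93.4, g = 9.81:
0.7865 tan²θ − 37.4 tanθ + (172.8) = 0.
tanθ = [37.4 ± √(37.4² − 4 × 0.7865 × (172.8))] / (2 × 0.7865) = (37.4 ± 29.24) / 1.573, giving tanθ = 5.185 or 42.37.
θ = 79.08° or 88.65°; the smaller is 79.08°.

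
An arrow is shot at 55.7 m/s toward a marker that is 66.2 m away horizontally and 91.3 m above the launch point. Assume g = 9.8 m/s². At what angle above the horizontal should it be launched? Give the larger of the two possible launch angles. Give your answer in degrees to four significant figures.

82.63°

Trajectory: y = x tanθ − g x² (1 + tan²θ)/(2v₀²). With x = 66.2, y = 91.3, v₀ = 55.7, g = 9.80:
6.922 tan²θ − 66.2 tanθ + (98.22) = 0.
tanθ = [66.2 ± √(66.2² − 4 × 6.922 × (98.22))] / (2 × 6.922) = (66.2 ± 40.78) / 13.84, giving tanθ = 1.836 or 7.728.
θ = 61.43° or 82.63°; the larger is 82.63°.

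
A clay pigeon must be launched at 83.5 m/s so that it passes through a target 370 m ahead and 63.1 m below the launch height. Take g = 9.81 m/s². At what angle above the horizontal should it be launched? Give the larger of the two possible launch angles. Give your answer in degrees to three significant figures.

Trajectory: y = x tanθ − g x² (1 + tan²θ)/(2v₀²). With x = 370, y = −63.1, v₀ = 83.5, g = 9.81:
96.31 tan²θ − 370 tanθ + (33.21) = 0.
tanθ = [370 ± √(370² − 4 × 96.31 × (33.21))] / (2 × 96.31) = (370 ± 352.3) / 192.6, giving tanθ = 0.09196 or 3.750.
θ = 5.254° or 75.07°; the larger is 75.07°.

75.1°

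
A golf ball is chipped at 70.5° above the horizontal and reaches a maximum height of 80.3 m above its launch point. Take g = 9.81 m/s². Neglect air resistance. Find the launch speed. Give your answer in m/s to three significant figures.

At the peak v_y = 0, so v_y0 = √(2gH) = √(2 × 9.81 × 80.3) = 39.69 m/s.
v_y0 = v₀ sin θ ⇒ v₀ = 39.69 / sin 70.5° = 42.11 m/s.

42.1 m/s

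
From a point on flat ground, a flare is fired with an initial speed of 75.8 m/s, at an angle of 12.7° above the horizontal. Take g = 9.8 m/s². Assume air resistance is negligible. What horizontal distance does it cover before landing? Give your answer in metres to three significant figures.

251 m

Components: vₓ = 75.80 cos 12.7° = 73.95 m/s, v_y0 = 75.80 sin 12.7° = 16.66 m/s.
Flight time T = 2 v_y0 / g = 3.401 s.
Range: R = vₓ T = 73.95 × 3.401 = 251.5 m.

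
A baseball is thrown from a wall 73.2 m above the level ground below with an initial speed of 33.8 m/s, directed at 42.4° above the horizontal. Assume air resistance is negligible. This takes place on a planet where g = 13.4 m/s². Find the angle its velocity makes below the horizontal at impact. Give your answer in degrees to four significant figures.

Horizontal component vₓ = 33.80 cos 42.4° = 24.96 m/s; vertical v_y0 = 33.80 sin 42.4° = 22.79 m/s.
Vertical motion (up positive, ground at y = 0): 6.700 t² − (22.79) t − 73.2 = 0, so t = (22.79 + √(22.79² + 2·13.4·73.2)) / 13.4 = (22.79 + 49.81) / 13.4 = 5.418 s.
At impact: v_y = v_y0 − g t = −49.81 m/s; vₓ = 24.96 m/s.
Angle below horizontal: arctan(|v_y|/vₓ) = arctan(49.81/24.96) = 63.39°.

63.39°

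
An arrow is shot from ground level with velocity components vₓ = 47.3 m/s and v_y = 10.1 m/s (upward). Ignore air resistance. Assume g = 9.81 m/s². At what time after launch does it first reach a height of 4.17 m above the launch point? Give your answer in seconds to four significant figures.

Require v_y0 t − ½ g t² = 4.17, i.e. 4.905 t² − 10.10 t + 4.17 = 0.
Quadratic formula: t = (10.10 ± √20.195) / 9.81 = (10.10 ± 4.494) / 9.81 → t = 0.5715 s or 1.488 s.
The first (ascending) time is 0.5715 s.

0.5715 s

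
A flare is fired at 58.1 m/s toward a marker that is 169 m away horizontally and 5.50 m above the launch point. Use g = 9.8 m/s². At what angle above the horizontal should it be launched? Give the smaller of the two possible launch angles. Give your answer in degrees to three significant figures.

Trajectory: y = x tanθ − g x² (1 + tan²θ)/(2v₀²). With x = 169, y = 5.50, v₀ = 58.1, g = 9.80:
41.46 tan²θ − 169 tanθ + (46.96) = 0.
tanθ = [169 ± √(169² − 4 × 41.46 × (46.96))] / (2 × 41.46) = (169 ± 144.1) / 82.92, giving tanθ = 0.2999 or 3.776.
θ = 16.70° or 75.17°; the smaller is 16.70°.

16.7°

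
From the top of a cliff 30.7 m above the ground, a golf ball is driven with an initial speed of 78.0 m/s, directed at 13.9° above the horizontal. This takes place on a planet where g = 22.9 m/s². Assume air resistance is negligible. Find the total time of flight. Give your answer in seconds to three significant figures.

2.65 s

Resolve: vₓ = 78.00 cos 13.9° = 75.72 m/s and v_y0 = 78.00 sin 13.9° = 18.74 m/s.
Vertical motion (up positive, ground at y = 0): 11.45 t² − (18.74) t − 30.7 = 0, so t = (18.74 + √(18.74² + 2·22.9·30.7)) / 22.9 = (18.74 + 41.92) / 22.9 = 2.649 s.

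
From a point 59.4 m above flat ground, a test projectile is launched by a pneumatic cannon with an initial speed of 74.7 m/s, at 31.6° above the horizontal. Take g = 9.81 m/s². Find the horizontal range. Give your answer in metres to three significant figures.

591 m

Resolve: vₓ = 74.70 cos 31.6° = 63.62 m/s and v_y0 = 74.70 sin 31.6° = 39.14 m/s.
The projectile lands when y = 59.4 + (39.14) t − ½·9.81·t² = 0. Positive root: t = (39.14 + √(39.14² + 2·9.81·59.4)) / 9.81 = (39.14 + 51.94) / 9.81 = 9.284 s.
Horizontal distance: R = vₓ t = 63.62 × 9.284 = 590.7 m.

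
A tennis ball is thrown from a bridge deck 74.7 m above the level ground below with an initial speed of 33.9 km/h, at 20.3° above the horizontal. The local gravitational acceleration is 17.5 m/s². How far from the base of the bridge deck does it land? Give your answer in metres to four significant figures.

Convert: 33.9 km/h = 33.9/3.6 = 9.417 m/s.
vₓ = 9.417 cos 20.3° = 8.832 m/s; v_y0 = 9.417 sin 20.3° = 3.267 m/s.
The projectile lands when y = 74.7 + (3.267) t − ½·17.5·t² = 0. Positive root: t = (3.267 + √(3.267² + 2·17.5·74.7)) / 17.5 = (3.267 + 51.24) / 17.5 = 3.114 s.
Horizontal distance: R = vₓ t = 8.832 × 3.114 = 27.51 m.

27.51 m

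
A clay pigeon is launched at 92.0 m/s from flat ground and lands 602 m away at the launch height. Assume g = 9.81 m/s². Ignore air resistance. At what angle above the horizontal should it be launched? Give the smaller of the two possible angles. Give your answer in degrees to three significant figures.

22.1°

From R = (v₀²/g) sin 2θ: sin 2θ = 9.81 × 602 / 8464.0 = 0.6977.
2θ = 44.25° or 180° − 44.25° = 135.8°, so θ = 22.12° or 67.88°.
The smaller angle is 22.12°.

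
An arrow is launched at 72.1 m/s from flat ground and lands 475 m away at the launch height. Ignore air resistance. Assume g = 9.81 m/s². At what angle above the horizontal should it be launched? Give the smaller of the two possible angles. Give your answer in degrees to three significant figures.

31.8°

From R = (v₀²/g) sin 2θ: sin 2θ = 9.81 × 475 / 5198.4 = 0.8964.
2θ = 63.69° or 180° − 63.69° = 116.3°, so θ = 31.84° or 58.16°.
The smaller angle is 31.84°.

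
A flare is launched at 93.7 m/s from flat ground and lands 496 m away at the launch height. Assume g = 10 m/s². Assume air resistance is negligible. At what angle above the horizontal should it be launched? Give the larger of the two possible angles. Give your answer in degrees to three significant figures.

Level-ground range R = v₀² sin(2θ)/g ⇒ sin(2θ) = gR/v₀² = 10.0 × 496 / 93.7² = 0.5649.
2θ = 34.40° or 180° − 34.40° = 145.6°, so θ = 17.20° or 72.80°.
The larger angle is 72.80°.

72.8°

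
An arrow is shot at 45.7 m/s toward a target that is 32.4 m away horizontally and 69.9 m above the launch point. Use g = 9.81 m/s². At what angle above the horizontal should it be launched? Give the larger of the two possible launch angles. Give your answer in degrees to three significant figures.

84.4°

Trajectory: y = x tanθ − g x² (1 + tan²θ)/(2v₀²). With x = 32.4, y = 69.9, v₀ = 45.7, g = 9.81:
2.465 tan²θ − 32.4 tanθ + (72.37) = 0.
tanθ = [32.4 ± √(32.4² − 4 × 2.465 × (72.37))] / (2 × 2.465) = (32.4 ± 18.33) / 4.931, giving tanθ = 2.853 or 10.29.
θ = 70.68° or 84.45°; the larger is 84.45°.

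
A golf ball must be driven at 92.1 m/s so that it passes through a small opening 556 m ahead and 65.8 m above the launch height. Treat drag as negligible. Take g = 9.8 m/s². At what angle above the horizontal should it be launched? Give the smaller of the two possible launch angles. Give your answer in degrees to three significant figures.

27.9°

Trajectory: y = x tanθ − g x² (1 + tan²θ)/(2v₀²). With x = 556, y = 65.8, v₀ = 92.1, g = 9.80:
178.6 tan²θ − 556 tanθ + (244.4) = 0.
tanθ = [556 ± √(556² − 4 × 178.6 × (244.4))] / (2 × 178.6) = (556 ± 366.8) / 357.2, giving tanθ = 0.5296 or 2.584.
θ = 27.91° or 68.84°; the smaller is 27.91°.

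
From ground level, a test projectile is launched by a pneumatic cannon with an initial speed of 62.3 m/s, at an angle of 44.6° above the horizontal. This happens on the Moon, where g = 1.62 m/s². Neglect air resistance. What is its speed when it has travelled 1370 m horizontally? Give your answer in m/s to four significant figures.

44.80 m/s

Components: vₓ = 62.30 cos 44.6° = 44.36 m/s, v_y0 = 62.30 sin 44.6° = 43.74 m/s.
Time to reach x = 1370 m: t = x/vₓ = 1370/44.36 = 30.88 s.
Vertical velocity there: v_y = v_y0 − g t = 43.74 − 1.62 × 30.88 = −6.288 m/s.
Speed: √(vₓ² + v_y²) = √(44.36² + 6.288²) = 44.80 m/s.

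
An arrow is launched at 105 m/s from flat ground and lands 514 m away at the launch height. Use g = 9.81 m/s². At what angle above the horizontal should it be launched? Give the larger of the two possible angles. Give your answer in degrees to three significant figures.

76.4°

R = v₀² sin 2θ / g gives sin 2θ = gR/v₀² = 9.81·514/105² = 0.4574.
2θ = 27.22° or 180° − 27.22° = 152.8°, so θ = 13.61° or 76.39°.
The larger angle is 76.39°.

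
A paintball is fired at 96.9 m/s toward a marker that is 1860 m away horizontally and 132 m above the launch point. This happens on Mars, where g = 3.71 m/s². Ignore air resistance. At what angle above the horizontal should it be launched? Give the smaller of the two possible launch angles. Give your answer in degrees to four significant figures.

Trajectory: y = x tanθ − g x² (1 + tan²θ)/(2v₀²). With x = 1860, y = 132, v₀ = 96.9, g = 3.71:
683.5 tan²θ − 1860 tanθ + (815.5) = 0.
tanθ = [1860 ± √(1860² − 4 × 683.5 × (815.5))] / (2 × 683.5) = (1860 ± 1109) / 1367, giving tanθ = 0.5493 or 2.172.
θ = 28.78° or 65.28°; the smaller is 28.78°.

28.78°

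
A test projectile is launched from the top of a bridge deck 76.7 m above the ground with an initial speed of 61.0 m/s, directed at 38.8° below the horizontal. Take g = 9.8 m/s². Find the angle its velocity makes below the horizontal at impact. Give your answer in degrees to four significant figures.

48.87°

Horizontal component vₓ = 61.00 cos 38.8° = 47.54 m/s; vertical v_y0 = −38.22 m/s (downward).
With up positive and y = 0 at the ground: y(t) = 76.7 + (−38.22) t − 4.900 t². Setting y = 0 and taking the positive root: t = [−38.22 + √(38.22² + 2·9.80·76.7)] / 9.80 = (−38.22 + 54.45) / 9.80 = 1.655 s.
At impact: v_y = v_y0 − g t = −54.45 m/s; vₓ = 47.54 m/s.
Angle below horizontal: arctan(|v_y|/vₓ) = arctan(54.45/47.54) = 48.87°.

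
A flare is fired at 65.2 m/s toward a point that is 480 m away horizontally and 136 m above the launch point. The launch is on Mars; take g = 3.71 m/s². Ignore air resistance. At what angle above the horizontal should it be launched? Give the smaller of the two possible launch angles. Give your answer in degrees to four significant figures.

29.16°

Trajectory: y = x tanθ − g x² (1 + tan²θ)/(2v₀²). With x = 480, y = 136, v₀ = 65.2, g = 3.71:
100.5 tan²θ − 480 tanθ + (236.5) = 0.
tanθ = [480 ± √(480² − 4 × 100.5 × (236.5))] / (2 × 100.5) = (480 ± 367.8) / 201.1, giving tanθ = 0.5580 or 4.216.
θ = 29.16° or 76.66°; the smaller is 29.16°.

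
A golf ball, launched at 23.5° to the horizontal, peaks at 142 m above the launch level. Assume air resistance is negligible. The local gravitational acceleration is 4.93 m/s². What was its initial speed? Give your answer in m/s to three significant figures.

At the peak v_y = 0, so v_y0 = √(2gH) = √(2 × 4.93 × 142) = 37.42 m/s.
v_y0 = v₀ sin θ ⇒ v₀ = 37.42 / sin 23.5° = 93.84 m/s.

93.8 m/s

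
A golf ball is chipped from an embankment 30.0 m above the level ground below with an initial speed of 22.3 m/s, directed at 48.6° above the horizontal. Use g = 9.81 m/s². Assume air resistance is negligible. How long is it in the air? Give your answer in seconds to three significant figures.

Horizontal component vₓ = 22.30 cos 48.6° = 14.75 m/s; vertical v_y0 = 22.30 sin 48.6° = 16.73 m/s.
Vertical motion (up positive, ground at y = 0): 4.905 t² − (16.73) t − 30.0 = 0, so t = (16.73 + √(16.73² + 2·9.81·30.0)) / 9.81 = (16.73 + 29.47) / 9.81 = 4.709 s.

4.71 s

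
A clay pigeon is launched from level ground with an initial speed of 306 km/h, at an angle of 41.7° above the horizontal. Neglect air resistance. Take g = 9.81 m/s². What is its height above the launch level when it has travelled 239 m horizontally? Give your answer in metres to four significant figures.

143.4 m

Convert: 306 km/h = 306/3.6 = 85.00 m/s.
Horizontal component vₓ = 85.00 cos 41.7° = 63.46 m/s; vertical v_y0 = 85.00 sin 41.7° = 56.54 m/s.
Time to reach x = 239 m: t = x/vₓ = 239/63.46 = 3.766 s.
Height: y = v_y0 t − ½ g t² = 56.54 × 3.766 − 4.905 × 3.766² = 212.9 − 69.56 = 143.4 m.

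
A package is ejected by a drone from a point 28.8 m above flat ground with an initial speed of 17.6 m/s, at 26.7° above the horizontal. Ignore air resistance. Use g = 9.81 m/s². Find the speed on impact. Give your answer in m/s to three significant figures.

vₓ = 17.60 cos 26.7° = 15.72 m/s; v_y0 = 17.60 sin 26.7° = 7.908 m/s.
With up positive and y = 0 at the ground: y(t) = 28.8 + (7.908) t − 4.905 t². Setting y = 0 and taking the positive root: t = [7.908 + √(7.908² + 2·9.81·28.8)] / 9.81 = (7.908 + 25.05) / 9.81 = 3.360 s.
Vertical velocity at impact: v_y = v_y0 − g t = 7.908 − 9.81 × 3.360 = −25.05 m/s.
Speed: |v| = √(vₓ² + v_y²) = √(15.72² + 25.05²) = 29.58 m/s.

29.6 m/s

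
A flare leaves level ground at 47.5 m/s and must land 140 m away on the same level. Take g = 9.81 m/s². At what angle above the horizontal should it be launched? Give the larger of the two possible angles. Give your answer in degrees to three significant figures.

Level-ground range R = v₀² sin(2θ)/g ⇒ sin(2θ) = gR/v₀² = 9.81 × 140 / 47.5² = 0.6087.
2θ = 37.50° or 180° − 37.50° = 142.5°, so θ = 18.75° or 71.25°.
The larger angle is 71.25°.

71.3°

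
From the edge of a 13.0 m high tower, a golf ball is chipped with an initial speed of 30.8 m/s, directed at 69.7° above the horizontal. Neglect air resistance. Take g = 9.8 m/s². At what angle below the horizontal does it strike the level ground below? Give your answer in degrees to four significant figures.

Components: vₓ = 30.80 cos 69.7° = 10.69 m/s, v_y0 = 30.80 sin 69.7° = 28.89 m/s.
The projectile lands when y = 13.0 + (28.89) t − ½·9.80·t² = 0. Positive root: t = (28.89 + √(28.89² + 2·9.80·13.0)) / 9.80 = (28.89 + 33.00) / 9.80 = 6.315 s.
At impact: v_y = v_y0 − g t = −33.00 m/s; vₓ = 10.69 m/s.
Angle below horizontal: arctan(|v_y|/vₓ) = arctan(33.00/10.69) = 72.06°.

72.06°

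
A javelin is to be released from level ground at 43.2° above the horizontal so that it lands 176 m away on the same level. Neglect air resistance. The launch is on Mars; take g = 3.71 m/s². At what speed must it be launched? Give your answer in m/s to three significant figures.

On level ground R = v₀² sin 2θ / g ⇒ v₀ = √(gR / sin 2θ).
v₀ = √(3.71 × 176 / sin 86.40°) = √(653.0 / 0.9980) = √654.25 = 25.58 m/s.

25.6 m/s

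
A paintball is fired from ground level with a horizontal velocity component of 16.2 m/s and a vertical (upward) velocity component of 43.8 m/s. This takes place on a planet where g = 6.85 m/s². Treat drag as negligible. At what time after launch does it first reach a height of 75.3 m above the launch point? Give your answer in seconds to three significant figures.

Set y = v_y0 t − ½ g t² = 75.3: 3.425 t² − 43.80 t + 75.3 = 0.
t = [43.80 ± √(43.80² − 2·6.85·75.3)] / 6.85 = (43.80 ± 29.78) / 6.85, so t = 2.047 s or t = 10.74 s.
The first (ascending) time is 2.047 s.

2.05 s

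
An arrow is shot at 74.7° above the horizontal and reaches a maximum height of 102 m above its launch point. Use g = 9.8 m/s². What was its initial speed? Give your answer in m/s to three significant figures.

At the peak v_y = 0, so v_y0 = √(2gH) = √(2 × 9.80 × 102) = 44.71 m/s.
v_y0 = v₀ sin θ ⇒ v₀ = 44.71 / sin 74.7° = 46.36 m/s.

46.4 m/s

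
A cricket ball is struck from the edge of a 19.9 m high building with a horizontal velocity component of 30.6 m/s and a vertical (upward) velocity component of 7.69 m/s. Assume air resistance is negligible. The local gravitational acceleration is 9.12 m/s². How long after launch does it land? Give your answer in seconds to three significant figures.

3.10 s

Vertical motion (up positive, ground at y = 0): 4.560 t² − (7.690) t − 19.9 = 0, so t = (7.690 + √(7.690² + 2·9.12·19.9)) / 9.12 = (7.690 + 20.55) / 9.12 = 3.096 s.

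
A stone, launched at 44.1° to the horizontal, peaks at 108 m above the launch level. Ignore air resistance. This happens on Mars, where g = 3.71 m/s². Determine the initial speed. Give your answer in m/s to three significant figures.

40.7 m/s

At the peak v_y = 0, so v_y0 = √(2gH) = √(2 × 3.71 × 108) = 28.31 m/s.
v_y0 = v₀ sin θ ⇒ v₀ = 28.31 / sin 44.1° = 40.68 m/s.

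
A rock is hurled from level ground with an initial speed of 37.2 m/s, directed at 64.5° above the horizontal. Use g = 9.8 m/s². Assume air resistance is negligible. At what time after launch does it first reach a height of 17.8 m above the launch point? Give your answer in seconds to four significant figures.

Horizontal component vₓ = 37.20 cos 64.5° = 16.02 m/s; vertical v_y0 = 37.20 sin 64.5° = 33.58 m/s.
Set y = v_y0 t − ½ g t² = 17.8: 4.900 t² − 33.58 t + 17.8 = 0.
Quadratic formula: t = (33.58 ± √778.48) / 9.80 = (33.58 ± 27.90) / 9.80 → t = 0.5791 s or 6.273 s.
The first (ascending) time is 0.5791 s.

0.5791 s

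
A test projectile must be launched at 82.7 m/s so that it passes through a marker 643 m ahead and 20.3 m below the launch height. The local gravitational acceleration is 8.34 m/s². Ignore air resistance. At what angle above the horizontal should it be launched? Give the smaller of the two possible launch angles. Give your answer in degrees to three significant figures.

23.5°

Trajectory: y = x tanθ − g x² (1 + tan²θ)/(2v₀²). With x = 643, y = −20.3, v₀ = 82.7, g = 8.34:
252.1 tan²θ − 643 tanθ + (231.8) = 0.
tanθ = [643 ± √(643² − 4 × 252.1 × (231.8))] / (2 × 252.1) = (643 ± 423.9) / 504.2, giving tanθ = 0.4345 or 2.116.
θ = 23.48° or 64.71°; the smaller is 23.48°.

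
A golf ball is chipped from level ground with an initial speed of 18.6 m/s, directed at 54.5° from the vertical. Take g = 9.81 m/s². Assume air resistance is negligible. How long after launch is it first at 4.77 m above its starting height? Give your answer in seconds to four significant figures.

vₓ = 18.60 sin 54.5° = 15.14 m/s; v_y0 = 18.60 cos 54.5° = 10.80 m/s.
Height y(t) = 10.80 t − 4.905 t² = 4.77 gives 4.905 t² − 10.80 t + 4.77 = 0.
t = [10.80 ± √(10.80² − 2·9.81·4.77)] / 9.81 = (10.80 ± 4.804) / 9.81, so t = 0.6114 s or t = 1.591 s.
The first (ascending) time is 0.6114 s.

0.6114 s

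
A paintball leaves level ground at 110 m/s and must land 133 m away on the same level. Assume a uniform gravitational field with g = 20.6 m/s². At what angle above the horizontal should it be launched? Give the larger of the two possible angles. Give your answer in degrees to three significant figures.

From R = (v₀²/g) sin 2θ: sin 2θ = 20.6 × 133 / 12100 = 0.2264.
2θ = 13.09° or 180° − 13.09° = 166.9°, so θ = 6.543° or 83.46°.
The larger angle is 83.46°.

83.5°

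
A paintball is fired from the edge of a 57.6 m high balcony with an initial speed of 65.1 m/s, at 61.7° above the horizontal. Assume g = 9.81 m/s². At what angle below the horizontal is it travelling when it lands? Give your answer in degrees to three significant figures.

Components: vₓ = 65.10 cos 61.7° = 30.86 m/s, v_y0 = 65.10 sin 61.7° = 57.32 m/s.
The projectile lands when y = 57.6 + (57.32) t − ½·9.81·t² = 0. Positive root: t = (57.32 + √(57.32² + 2·9.81·57.6)) / 9.81 = (57.32 + 66.45) / 9.81 = 12.62 s.
At impact: v_y = v_y0 − g t = −66.45 m/s; vₓ = 30.86 m/s.
Angle below horizontal: arctan(|v_y|/vₓ) = arctan(66.45/30.86) = 65.09°.

65.1°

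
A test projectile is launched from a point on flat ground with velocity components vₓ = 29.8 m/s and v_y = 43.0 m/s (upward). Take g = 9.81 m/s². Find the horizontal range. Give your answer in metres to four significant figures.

261.2 m

Flight time T = 2 v_y0 / g = 8.767 s.
Range: R = vₓ T = 29.80 × 8.767 = 261.2 m.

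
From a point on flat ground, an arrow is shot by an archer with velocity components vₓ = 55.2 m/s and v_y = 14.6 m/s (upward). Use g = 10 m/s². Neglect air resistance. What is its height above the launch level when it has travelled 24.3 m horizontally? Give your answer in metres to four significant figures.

x = vₓ t ⇒ t = 24.3/55.20 = 0.4402 s.
Height: y = v_y0 t − ½ g t² = 14.60 × 0.4402 − 5.000 × 0.4402² = 6.427 − 0.9690 = 5.458 m.

5.458 m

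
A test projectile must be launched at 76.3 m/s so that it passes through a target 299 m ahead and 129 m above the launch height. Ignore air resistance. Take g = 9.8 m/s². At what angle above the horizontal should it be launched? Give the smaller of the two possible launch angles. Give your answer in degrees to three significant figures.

41.2°

Trajectory: y = x tanθ − g x² (1 + tan²θ)/(2v₀²). With x = 299, y = 129, v₀ = 76.3, g = 9.80:
75.25 tan²θ − 299 tanθ + (204.2) = 0.
tanθ = [299 ± √(299² − 4 × 75.25 × (204.2))] / (2 × 75.25) = (299 ± 167.1) / 150.5, giving tanθ = 0.8764 or 3.097.
θ = 41.23° or 72.11°; the smaller is 41.23°.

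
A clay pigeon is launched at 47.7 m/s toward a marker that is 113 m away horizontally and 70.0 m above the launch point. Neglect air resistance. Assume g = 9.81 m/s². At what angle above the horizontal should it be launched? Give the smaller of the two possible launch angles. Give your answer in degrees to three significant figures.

51.0°

Trajectory: y = x tanθ − g x² (1 + tan²θ)/(2v₀²). With x = 113, y = 70.0, v₀ = 47.7, g = 9.81:
27.53 tan²θ − 113 tanθ + (97.53) = 0.
tanθ = [113 ± √(113² − 4 × 27.53 × (97.53))] / (2 × 27.53) = (113 ± 45.06) / 55.05, giving tanθ = 1.234 or 2.871.
θ = 50.98° or 70.80°; the smaller is 50.98°.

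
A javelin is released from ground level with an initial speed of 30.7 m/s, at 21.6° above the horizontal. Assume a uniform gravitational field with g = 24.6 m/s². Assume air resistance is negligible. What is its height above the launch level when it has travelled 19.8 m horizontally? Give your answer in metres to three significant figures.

Components: vₓ = 30.70 cos 21.6° = 28.54 m/s, v_y0 = 30.70 sin 21.6° = 11.30 m/s.
At x = 19.8 m, t = x/vₓ = 19.8/28.54 = 0.6937 s.
Height: y = v_y0 t − ½ g t² = 11.30 × 0.6937 − 12.30 × 0.6937² = 7.839 − 5.918 = 1.921 m.

1.92 m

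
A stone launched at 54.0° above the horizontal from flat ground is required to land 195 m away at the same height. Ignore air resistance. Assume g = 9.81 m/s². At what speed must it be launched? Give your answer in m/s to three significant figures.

44.8 m/s

On level ground R = v₀² sin 2θ / g ⇒ v₀ = √(gR / sin 2θ).
v₀ = √(9.81 × 195 / sin 108.0°) = √(1913 / 0.9511) = √2011.4 = 44.85 m/s.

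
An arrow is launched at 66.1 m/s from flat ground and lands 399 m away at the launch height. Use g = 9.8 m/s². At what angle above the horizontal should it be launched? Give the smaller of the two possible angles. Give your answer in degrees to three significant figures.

Level-ground range R = v₀² sin(2θ)/g ⇒ sin(2θ) = gR/v₀² = 9.80 × 399 / 66.1² = 0.8949.
2θ = 63.50° or 180° − 63.50° = 116.5°, so θ = 31.75° or 58.25°.
The smaller angle is 31.75°.

31.8°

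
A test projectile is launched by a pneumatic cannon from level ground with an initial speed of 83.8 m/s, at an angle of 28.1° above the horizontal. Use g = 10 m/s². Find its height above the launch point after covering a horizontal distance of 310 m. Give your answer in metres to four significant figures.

77.59 m

vₓ = 83.80 cos 28.1° = 73.92 m/s; v_y0 = 83.80 sin 28.1° = 39.47 m/s.
At x = 310 m, t = x/vₓ = 310/73.92 = 4.194 s.
Height: y = v_y0 t − ½ g t² = 39.47 × 4.194 − 5.000 × 4.194² = 165.5 − 87.93 = 77.59 m.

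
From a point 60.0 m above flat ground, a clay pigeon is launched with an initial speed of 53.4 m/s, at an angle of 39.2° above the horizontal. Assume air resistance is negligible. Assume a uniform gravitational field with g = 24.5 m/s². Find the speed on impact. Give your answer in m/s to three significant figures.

Components: vₓ = 53.40 cos 39.2° = 41.38 m/s, v_y0 = 53.40 sin 39.2° = 33.75 m/s.
With up positive and y = 0 at the ground: y(t) = 60.0 + (33.75) t − 12.25 t². Setting y = 0 and taking the positive root: t = [33.75 + √(33.75² + 2·24.5·60.0)] / 24.5 = (33.75 + 63.87) / 24.5 = 3.984 s.
Vertical velocity at impact: v_y = v_y0 − g t = 33.75 − 24.5 × 3.984 = −63.87 m/s.
Speed: |v| = √(vₓ² + v_y²) = √(41.38² + 63.87²) = 76.10 m/s.

76.1 m/s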